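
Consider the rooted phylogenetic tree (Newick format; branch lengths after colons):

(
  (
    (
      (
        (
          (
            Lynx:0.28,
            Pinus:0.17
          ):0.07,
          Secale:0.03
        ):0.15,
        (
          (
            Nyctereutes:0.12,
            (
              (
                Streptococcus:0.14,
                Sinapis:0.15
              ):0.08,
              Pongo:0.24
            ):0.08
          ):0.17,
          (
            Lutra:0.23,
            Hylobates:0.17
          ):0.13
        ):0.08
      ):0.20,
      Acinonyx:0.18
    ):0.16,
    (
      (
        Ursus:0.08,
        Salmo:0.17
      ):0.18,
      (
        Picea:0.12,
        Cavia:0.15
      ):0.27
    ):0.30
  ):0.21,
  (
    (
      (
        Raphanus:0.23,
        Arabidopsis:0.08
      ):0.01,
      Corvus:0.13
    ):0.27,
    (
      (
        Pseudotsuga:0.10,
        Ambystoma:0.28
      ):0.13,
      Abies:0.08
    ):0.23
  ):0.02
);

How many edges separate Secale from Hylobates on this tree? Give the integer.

5

The MRCA of Secale and Hylobates is the node subtending (((Lynx,Pinus),Secale),((Nyctereutes,((Streptococcus,Sinapis),Pongo)),(Lutra,Hylobates))).
From Secale up to that node: 2 branches. From Hylobates up to the same node: 3 branches. Total: 2 + 3 = 5.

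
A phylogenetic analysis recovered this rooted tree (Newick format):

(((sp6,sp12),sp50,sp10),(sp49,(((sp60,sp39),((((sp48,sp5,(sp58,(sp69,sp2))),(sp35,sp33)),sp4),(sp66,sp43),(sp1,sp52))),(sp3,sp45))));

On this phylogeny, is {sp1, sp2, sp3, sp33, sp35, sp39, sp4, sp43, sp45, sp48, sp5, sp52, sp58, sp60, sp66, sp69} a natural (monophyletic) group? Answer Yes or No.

Yes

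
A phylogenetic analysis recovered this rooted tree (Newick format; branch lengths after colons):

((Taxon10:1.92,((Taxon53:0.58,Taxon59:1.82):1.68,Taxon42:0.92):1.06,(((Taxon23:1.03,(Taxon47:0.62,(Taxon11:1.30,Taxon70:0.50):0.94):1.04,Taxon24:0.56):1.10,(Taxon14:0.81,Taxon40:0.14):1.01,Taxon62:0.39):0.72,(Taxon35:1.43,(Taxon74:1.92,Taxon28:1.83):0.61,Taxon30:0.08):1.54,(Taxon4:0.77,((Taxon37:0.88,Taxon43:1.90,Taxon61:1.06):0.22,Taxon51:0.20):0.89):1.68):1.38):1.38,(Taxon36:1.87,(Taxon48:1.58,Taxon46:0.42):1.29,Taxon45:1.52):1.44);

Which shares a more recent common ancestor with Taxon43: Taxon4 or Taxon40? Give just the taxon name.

The MRCA of Taxon43 and Taxon4 subtends (Taxon4,((Taxon37,Taxon43,Taxon61),Taxon51)) (5 taxa).
The MRCA of Taxon43 and Taxon40 subtends (((Taxon23,(Taxon47,(Taxon11,Taxon70)),Taxon24),(Taxon14,Taxon40),Taxon62),(Taxon35,(Taxon74,Taxon28),Taxon30),(Taxon4,((Taxon37,Taxon43,Taxon61),Taxon51))) (17 taxa).
The first is nested inside the second, so Taxon43 shares a more recent common ancestor with Taxon4.

Taxon4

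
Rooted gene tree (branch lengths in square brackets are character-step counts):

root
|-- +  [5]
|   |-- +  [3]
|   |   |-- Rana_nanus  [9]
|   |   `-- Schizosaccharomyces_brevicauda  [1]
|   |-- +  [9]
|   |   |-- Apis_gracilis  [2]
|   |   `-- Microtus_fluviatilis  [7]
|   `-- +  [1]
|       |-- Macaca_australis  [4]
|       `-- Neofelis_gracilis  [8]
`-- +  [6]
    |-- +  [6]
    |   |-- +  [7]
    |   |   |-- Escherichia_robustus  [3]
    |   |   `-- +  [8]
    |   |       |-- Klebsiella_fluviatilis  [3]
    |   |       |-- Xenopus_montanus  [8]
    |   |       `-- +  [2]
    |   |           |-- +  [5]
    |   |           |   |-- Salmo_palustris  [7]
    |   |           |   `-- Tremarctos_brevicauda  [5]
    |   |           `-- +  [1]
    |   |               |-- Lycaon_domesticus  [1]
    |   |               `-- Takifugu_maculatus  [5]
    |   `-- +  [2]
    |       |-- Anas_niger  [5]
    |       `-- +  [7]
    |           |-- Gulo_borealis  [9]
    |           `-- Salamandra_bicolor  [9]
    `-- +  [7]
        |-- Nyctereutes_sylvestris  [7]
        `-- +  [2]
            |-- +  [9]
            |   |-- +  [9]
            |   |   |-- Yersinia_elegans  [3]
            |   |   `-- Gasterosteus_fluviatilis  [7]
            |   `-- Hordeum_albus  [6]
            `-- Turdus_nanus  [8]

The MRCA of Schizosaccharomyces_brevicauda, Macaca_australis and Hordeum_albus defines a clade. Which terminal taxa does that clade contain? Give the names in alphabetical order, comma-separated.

Tracing Schizosaccharomyces_brevicauda: it sits inside (Rana_nanus,Schizosaccharomyces_brevicauda).
Tracing Macaca_australis: it sits inside (Macaca_australis,Neofelis_gracilis).
Tracing Hordeum_albus: it sits inside ((Yersinia_elegans,Gasterosteus_fluviatilis),Hordeum_albus).
The smallest clade enclosing all 3 is the whole tree (their MRCA is the root), so the answer is all 21 tips in alphabetical order.

Anas_niger, Apis_gracilis, Escherichia_robustus, Gasterosteus_fluviatilis, Gulo_borealis, Hordeum_albus, Klebsiella_fluviatilis, Lycaon_domesticus, Macaca_australis, Microtus_fluviatilis, Neofelis_gracilis, Nyctereutes_sylvestris, Rana_nanus, Salamandra_bicolor, Salmo_palustris, Schizosaccharomyces_brevicauda, Takifugu_maculatus, Tremarctos_brevicauda, Turdus_nanus, Xenopus_montanus, Yersinia_elegans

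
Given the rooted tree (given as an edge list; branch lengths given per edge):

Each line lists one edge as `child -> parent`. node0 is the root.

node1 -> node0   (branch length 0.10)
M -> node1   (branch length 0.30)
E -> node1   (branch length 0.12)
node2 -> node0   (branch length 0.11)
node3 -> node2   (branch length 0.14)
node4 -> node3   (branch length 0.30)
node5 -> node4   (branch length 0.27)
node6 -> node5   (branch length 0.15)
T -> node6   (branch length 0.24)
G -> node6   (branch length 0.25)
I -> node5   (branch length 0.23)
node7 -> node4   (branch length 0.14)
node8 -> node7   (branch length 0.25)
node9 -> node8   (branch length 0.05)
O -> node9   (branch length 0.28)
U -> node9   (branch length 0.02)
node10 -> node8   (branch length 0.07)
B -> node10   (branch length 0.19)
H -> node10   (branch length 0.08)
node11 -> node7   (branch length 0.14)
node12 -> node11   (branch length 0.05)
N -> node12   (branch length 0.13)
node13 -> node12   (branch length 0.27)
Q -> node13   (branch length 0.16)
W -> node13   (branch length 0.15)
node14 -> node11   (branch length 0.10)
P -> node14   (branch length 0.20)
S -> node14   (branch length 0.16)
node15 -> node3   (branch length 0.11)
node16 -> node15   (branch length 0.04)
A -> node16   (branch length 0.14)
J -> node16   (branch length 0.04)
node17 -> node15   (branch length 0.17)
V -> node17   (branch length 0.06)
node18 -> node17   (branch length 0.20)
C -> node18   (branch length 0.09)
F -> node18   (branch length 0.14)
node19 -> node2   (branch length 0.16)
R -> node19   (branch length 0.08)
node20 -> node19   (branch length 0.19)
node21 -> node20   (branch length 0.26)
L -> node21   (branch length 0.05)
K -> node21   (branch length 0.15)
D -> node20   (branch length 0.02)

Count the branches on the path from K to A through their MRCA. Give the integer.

The MRCA of K and A is the node subtending (((((T,G),I),(((O,U),(B,H)),((N,(Q,W)),(P,S)))),((A,J),(V,(C,F)))),(R,((L,K),D))).
From K up to that node: 4 branches. From A up to the same node: 4 branches. Total: 4 + 4 = 8.

8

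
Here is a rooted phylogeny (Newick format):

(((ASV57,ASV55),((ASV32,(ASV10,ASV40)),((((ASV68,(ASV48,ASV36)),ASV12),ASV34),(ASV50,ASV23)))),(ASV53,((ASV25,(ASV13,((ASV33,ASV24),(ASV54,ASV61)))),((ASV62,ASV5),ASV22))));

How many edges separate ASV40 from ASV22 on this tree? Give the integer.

The MRCA of ASV40 and ASV22 is the root of the tree.
From ASV40 up to that node: 5 branches. From ASV22 up to the same node: 4 branches. Total: 5 + 4 = 9.

9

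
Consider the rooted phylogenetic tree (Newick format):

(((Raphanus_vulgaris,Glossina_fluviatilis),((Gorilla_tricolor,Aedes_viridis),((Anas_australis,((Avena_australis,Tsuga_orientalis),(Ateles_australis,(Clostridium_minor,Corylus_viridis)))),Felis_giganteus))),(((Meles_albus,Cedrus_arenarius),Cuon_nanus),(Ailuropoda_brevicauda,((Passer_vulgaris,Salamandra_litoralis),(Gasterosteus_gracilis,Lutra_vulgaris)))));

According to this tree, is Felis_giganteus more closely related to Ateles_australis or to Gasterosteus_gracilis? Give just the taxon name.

The MRCA of Felis_giganteus and Ateles_australis subtends ((Anas_australis,((Avena_australis,Tsuga_orientalis),(Ateles_australis,(Clostridium_minor,Corylus_viridis)))),Felis_giganteus) (7 taxa).
The MRCA of Felis_giganteus and Gasterosteus_gracilis is the root, subtending the entire tree (19 taxa).
The first is nested inside the second, so Felis_giganteus shares a more recent common ancestor with Ateles_australis.

Ateles_australis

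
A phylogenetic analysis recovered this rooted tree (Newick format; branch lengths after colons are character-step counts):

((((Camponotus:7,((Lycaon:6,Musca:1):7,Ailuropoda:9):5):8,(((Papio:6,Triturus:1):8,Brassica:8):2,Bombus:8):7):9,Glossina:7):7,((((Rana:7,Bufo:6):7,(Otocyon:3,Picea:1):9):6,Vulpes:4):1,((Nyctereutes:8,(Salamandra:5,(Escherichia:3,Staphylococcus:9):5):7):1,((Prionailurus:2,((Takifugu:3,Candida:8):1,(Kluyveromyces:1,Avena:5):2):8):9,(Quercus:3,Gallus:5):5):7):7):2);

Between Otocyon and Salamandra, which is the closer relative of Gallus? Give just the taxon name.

The MRCA of Gallus and Salamandra subtends ((Nyctereutes,(Salamandra,(Escherichia,Staphylococcus))),((Prionailurus,((Takifugu,Candida),(Kluyveromyces,Avena))),(Quercus,Gallus))) (11 taxa).
The MRCA of Gallus and Otocyon subtends ((((Rana,Bufo),(Otocyon,Picea)),Vulpes),((Nyctereutes,(Salamandra,(Escherichia,Staphylococcus))),((Prionailurus,((Takifugu,Candida),(Kluyveromyces,Avena))),(Quercus,Gallus)))) (16 taxa).
The first is nested inside the second, so Gallus shares a more recent common ancestor with Salamandra.

Salamandra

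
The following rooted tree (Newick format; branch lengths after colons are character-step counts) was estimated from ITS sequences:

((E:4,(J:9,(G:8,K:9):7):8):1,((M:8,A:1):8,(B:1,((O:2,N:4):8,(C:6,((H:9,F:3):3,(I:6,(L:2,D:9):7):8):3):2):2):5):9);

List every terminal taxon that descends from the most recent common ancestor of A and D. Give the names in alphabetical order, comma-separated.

Tracing A: it sits inside (M,A).
Tracing D: it sits inside (L,D).
The smallest clade enclosing both is ((M,A),(B,((O,N),(C,((H,F),(I,(L,D))))))); the answer is its 11 terminal taxa in alphabetical order.

A, B, C, D, F, H, I, L, M, N, O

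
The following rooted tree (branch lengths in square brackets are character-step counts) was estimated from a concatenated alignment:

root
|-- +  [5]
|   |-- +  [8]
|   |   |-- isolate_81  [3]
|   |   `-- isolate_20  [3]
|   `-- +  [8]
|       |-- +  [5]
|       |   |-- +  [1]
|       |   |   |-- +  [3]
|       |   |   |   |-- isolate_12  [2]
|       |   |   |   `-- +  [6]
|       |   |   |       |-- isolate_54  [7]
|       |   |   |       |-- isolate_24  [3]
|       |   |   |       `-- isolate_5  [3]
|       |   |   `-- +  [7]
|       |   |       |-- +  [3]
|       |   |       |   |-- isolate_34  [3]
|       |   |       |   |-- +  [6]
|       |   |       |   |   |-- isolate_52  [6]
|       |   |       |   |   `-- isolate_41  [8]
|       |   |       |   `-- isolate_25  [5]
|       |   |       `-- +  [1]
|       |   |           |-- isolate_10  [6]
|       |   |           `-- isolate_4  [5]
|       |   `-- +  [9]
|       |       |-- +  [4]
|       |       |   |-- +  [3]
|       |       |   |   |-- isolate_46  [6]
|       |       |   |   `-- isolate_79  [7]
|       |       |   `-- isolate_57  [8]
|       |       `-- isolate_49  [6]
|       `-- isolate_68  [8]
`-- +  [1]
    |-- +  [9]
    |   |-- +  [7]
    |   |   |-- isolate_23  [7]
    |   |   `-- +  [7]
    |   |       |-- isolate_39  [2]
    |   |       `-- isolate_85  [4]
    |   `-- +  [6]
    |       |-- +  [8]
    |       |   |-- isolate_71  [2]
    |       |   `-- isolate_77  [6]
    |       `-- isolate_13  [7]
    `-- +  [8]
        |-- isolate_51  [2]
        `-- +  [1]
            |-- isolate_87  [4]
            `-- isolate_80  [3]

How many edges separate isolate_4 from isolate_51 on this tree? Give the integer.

The MRCA of isolate_4 and isolate_51 is the root of the tree.
From isolate_4 up to that node: 7 branches. From isolate_51 up to the same node: 3 branches. Total: 7 + 3 = 10.

10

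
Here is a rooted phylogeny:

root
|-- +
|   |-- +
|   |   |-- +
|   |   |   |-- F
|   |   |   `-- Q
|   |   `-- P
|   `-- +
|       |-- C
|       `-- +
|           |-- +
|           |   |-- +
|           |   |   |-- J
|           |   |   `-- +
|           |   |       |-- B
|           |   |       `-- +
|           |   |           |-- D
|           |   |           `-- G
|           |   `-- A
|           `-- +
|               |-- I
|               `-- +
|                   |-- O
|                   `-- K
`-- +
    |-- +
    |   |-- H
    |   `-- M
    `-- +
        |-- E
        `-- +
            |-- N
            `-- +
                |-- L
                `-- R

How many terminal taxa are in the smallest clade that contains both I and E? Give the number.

18

The MRCA of I and E is the root, so the clade is the entire tree.
That clade contains 18 terminal taxa: A, B, C, D, E, F, G, H, I, J, K, L, M, N, O, P, Q, R.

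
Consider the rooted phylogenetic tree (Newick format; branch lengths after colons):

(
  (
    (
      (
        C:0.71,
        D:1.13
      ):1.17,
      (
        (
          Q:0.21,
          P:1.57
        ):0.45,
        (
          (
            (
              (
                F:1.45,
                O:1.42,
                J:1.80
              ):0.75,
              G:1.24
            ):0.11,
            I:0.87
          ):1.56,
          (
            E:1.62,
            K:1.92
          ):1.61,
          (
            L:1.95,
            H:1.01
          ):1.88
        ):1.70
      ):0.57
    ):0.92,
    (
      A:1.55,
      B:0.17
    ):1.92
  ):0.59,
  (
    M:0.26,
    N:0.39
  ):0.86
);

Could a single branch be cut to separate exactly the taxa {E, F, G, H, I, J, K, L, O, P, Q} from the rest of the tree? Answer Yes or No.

Yes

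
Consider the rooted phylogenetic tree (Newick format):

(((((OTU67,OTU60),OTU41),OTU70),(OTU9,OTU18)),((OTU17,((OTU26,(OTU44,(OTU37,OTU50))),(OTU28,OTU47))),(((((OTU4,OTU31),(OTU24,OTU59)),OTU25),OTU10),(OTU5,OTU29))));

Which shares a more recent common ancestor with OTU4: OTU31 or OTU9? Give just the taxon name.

OTU31

The MRCA of OTU4 and OTU31 subtends (OTU4,OTU31) (2 taxa).
The MRCA of OTU4 and OTU9 is the root, subtending the entire tree (21 taxa).
The first is nested inside the second, so OTU4 shares a more recent common ancestor with OTU31.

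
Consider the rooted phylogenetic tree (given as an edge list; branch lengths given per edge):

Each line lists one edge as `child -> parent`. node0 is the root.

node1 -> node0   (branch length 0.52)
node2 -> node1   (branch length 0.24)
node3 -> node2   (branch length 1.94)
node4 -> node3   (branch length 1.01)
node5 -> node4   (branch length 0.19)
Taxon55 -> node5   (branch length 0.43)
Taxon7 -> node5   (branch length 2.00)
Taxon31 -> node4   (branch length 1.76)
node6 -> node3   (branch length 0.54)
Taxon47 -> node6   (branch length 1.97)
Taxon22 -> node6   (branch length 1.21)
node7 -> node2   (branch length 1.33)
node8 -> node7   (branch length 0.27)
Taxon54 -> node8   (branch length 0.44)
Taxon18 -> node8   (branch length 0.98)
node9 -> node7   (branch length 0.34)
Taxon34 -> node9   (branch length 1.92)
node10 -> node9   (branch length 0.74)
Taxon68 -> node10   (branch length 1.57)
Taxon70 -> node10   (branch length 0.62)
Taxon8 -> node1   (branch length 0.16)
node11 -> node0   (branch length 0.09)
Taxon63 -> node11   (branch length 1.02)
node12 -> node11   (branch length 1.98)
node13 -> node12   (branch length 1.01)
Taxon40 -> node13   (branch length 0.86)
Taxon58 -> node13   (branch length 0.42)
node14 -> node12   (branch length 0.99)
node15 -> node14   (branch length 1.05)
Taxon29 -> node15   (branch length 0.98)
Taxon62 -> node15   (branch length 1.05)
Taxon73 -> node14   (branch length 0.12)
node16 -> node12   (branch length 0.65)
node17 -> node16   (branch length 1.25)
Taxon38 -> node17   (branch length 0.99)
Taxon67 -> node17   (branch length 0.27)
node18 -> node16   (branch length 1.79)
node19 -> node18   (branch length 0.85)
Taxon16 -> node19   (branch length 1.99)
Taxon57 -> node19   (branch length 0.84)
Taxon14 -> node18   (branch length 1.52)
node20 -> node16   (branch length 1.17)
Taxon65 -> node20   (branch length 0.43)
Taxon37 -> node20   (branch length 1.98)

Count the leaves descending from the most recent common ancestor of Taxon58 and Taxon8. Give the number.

The MRCA of Taxon58 and Taxon8 is the root, so the clade is the entire tree.
That clade contains 24 terminal taxa: Taxon14, Taxon16, Taxon18, Taxon22, Taxon29, Taxon31, Taxon34, Taxon37, Taxon38, Taxon40, Taxon47, Taxon54, Taxon55, Taxon57, Taxon58, Taxon62, Taxon63, Taxon65, Taxon67, Taxon68, Taxon7, Taxon70, Taxon73, Taxon8.

24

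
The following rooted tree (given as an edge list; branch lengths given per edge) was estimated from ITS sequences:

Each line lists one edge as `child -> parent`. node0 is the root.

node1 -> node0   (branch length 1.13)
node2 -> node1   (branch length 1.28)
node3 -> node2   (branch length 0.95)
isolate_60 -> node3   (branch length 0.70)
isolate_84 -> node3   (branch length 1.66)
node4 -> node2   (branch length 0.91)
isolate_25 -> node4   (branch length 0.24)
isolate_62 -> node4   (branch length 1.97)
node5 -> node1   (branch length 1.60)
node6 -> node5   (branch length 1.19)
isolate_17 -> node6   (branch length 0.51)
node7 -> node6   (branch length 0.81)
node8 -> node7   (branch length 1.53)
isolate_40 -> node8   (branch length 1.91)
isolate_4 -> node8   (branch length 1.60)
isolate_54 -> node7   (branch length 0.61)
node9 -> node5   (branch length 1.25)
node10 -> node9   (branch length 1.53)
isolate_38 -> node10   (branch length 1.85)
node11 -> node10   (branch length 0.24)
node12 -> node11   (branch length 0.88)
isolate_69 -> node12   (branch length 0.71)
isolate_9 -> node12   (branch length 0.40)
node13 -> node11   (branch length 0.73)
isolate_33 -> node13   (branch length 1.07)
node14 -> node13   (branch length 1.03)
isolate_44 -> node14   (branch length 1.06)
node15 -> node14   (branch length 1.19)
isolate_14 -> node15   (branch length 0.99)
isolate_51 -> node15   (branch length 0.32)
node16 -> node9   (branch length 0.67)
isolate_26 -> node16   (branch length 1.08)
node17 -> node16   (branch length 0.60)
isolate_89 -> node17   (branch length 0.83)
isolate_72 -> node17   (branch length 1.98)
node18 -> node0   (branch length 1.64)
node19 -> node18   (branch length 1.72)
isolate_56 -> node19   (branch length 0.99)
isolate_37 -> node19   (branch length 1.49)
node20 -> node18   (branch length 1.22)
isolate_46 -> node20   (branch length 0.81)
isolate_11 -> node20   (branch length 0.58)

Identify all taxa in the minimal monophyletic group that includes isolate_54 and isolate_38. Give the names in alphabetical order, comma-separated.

isolate_14, isolate_17, isolate_26, isolate_33, isolate_38, isolate_4, isolate_40, isolate_44, isolate_51, isolate_54, isolate_69, isolate_72, isolate_89, isolate_9

Tracing isolate_54: it sits inside ((isolate_40,isolate_4),isolate_54).
Tracing isolate_38: it sits inside (isolate_38,((isolate_69,isolate_9),(isolate_33,(isolate_44,(isolate_14,isolate_51))))).
The smallest clade enclosing both is ((isolate_17,((isolate_40,isolate_4),isolate_54)),((isolate_38,((isolate_69,isolate_9),(isolate_33,(isolate_44,(isolate_14,isolate_51))))),(isolate_26,(isolate_89,isolate_72)))); the answer is its 14 terminal taxa in alphabetical order.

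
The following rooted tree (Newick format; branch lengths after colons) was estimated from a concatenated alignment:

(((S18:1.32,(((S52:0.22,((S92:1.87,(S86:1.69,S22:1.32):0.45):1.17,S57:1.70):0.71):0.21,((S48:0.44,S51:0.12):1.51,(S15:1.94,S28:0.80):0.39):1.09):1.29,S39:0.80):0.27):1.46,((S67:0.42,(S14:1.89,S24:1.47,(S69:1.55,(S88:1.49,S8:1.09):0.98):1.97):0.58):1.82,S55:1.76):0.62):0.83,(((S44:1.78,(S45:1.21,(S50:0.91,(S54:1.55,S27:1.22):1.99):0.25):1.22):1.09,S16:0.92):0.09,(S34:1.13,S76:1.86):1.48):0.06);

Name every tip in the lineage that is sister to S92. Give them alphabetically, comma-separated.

S92 attaches to the tree at the node subtending (S92,(S86,S22)).
The other lineage descending from that same node — the sister group — is (S86,S22); its 2 tips in alphabetical order are the answer.

S22, S86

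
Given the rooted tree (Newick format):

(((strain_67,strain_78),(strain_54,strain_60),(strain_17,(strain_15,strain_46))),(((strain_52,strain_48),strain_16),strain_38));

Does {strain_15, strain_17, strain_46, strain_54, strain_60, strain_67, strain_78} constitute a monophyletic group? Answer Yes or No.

The most recent common ancestor of these taxa subtends ((strain_67,strain_78),(strain_54,strain_60),(strain_17,(strain_15,strain_46))).
That clade has exactly 7 tips — every listed taxon and nothing else — so the group is monophyletic.

Yes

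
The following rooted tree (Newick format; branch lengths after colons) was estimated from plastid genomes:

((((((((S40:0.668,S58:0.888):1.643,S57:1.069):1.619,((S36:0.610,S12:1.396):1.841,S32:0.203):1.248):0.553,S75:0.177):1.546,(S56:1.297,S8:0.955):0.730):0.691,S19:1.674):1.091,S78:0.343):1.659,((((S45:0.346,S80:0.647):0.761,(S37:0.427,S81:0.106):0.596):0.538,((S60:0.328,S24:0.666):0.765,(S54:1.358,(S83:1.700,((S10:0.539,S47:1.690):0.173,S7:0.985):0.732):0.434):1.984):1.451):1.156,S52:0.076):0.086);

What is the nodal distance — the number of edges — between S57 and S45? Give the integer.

The MRCA of S57 and S45 is the root of the tree.
From S57 up to that node: 7 branches. From S45 up to the same node: 5 branches. Total: 7 + 5 = 12.

12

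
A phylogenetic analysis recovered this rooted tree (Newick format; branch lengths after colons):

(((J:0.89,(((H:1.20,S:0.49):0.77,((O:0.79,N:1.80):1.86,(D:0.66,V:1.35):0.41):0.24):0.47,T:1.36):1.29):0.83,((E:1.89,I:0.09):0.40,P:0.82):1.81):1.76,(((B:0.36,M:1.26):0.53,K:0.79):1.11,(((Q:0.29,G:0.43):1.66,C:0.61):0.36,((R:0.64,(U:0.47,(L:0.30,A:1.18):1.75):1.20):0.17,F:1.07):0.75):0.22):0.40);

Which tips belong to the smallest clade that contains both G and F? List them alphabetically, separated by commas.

Tracing G: it sits inside (Q,G).
Tracing F: it sits inside ((R,(U,(L,A))),F).
The smallest clade enclosing both is (((Q,G),C),((R,(U,(L,A))),F)); the answer is its 8 terminal taxa in alphabetical order.

A, C, F, G, L, Q, R, U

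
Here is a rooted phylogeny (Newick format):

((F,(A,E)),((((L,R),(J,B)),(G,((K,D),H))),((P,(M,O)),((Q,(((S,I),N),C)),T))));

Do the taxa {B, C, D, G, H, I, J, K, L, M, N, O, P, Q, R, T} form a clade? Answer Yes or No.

No

The MRCA of the listed taxa subtends ((((L,R),(J,B)),(G,((K,D),H))),((P,(M,O)),((Q,(((S,I),N),C)),T))).
That clade also contains S, which is not in the proposed group, so the group is not monophyletic.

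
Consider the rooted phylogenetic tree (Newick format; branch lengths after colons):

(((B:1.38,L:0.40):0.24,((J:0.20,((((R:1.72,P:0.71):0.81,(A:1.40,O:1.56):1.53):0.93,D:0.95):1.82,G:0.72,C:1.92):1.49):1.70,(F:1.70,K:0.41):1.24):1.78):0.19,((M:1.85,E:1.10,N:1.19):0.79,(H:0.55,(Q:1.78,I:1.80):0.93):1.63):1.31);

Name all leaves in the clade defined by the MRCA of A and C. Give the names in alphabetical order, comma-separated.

A, C, D, G, O, P, R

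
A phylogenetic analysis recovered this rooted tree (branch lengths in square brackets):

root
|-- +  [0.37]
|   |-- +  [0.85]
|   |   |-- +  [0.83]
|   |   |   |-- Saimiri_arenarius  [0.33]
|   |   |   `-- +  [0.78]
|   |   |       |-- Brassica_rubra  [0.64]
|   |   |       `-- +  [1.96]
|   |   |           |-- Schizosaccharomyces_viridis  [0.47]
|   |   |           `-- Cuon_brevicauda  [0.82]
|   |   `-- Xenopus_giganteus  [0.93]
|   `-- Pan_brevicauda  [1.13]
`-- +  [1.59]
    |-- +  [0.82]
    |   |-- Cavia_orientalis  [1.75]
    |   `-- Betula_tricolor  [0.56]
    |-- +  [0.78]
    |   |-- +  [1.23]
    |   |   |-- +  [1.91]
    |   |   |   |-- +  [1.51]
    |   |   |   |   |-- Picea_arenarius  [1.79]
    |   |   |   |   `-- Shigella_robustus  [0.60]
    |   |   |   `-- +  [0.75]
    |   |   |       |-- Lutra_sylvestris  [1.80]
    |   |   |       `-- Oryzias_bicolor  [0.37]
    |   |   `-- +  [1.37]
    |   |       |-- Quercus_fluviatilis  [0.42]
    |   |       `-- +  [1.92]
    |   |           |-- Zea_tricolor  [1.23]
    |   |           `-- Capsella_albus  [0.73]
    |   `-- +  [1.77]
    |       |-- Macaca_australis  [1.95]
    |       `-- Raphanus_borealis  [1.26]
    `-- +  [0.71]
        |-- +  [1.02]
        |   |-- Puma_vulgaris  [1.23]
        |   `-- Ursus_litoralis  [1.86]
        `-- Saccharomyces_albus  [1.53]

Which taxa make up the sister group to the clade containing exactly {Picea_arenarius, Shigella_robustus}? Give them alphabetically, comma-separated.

Lutra_sylvestris, Oryzias_bicolor

The clade containing exactly {Picea_arenarius, Shigella_robustus} attaches to the tree at the node subtending ((Picea_arenarius,Shigella_robustus),(Lutra_sylvestris,Oryzias_bicolor)).
The other lineage descending from that same node — the sister group — is (Lutra_sylvestris,Oryzias_bicolor); its 2 tips in alphabetical order are the answer.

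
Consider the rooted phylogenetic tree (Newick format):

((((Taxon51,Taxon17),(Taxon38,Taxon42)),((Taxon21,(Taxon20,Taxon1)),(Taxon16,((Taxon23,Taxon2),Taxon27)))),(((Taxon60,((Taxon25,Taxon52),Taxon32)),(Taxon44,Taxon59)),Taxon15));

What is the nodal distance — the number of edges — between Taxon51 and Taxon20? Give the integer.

The MRCA of Taxon51 and Taxon20 is the node subtending (((Taxon51,Taxon17),(Taxon38,Taxon42)),((Taxon21,(Taxon20,Taxon1)),(Taxon16,((Taxon23,Taxon2),Taxon27)))).
From Taxon51 up to that node: 3 branches. From Taxon20 up to the same node: 4 branches. Total: 3 + 4 = 7.

7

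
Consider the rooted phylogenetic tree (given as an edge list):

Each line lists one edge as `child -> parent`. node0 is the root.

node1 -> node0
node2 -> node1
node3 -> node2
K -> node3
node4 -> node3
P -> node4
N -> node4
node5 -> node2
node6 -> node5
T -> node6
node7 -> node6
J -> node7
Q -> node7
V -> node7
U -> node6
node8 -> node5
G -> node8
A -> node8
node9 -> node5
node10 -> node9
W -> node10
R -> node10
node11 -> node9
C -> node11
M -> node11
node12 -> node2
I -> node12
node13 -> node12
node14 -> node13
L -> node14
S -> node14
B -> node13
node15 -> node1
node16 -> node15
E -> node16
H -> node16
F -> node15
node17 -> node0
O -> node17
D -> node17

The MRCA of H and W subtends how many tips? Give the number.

21

The MRCA of H and W is the node subtending (((K,(P,N)),((T,(J,Q,V),U),(G,A),((W,R),(C,M))),(I,((L,S),B))),((E,H),F)).
That clade contains 21 terminal taxa: A, B, C, E, F, G, H, I, J, K, L, M, N, P, Q, R, S, T, U, V, W.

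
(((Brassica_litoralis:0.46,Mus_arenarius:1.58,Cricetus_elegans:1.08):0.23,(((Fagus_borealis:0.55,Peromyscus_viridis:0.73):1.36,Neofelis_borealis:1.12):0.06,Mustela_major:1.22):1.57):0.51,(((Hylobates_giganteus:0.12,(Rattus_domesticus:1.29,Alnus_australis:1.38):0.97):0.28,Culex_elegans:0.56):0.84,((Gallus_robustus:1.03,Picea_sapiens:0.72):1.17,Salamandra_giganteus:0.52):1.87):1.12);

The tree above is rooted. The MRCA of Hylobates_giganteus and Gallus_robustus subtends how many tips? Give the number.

7

The MRCA of Hylobates_giganteus and Gallus_robustus is the node subtending (((Hylobates_giganteus,(Rattus_domesticus,Alnus_australis)),Culex_elegans),((Gallus_robustus,Picea_sapiens),Salamandra_giganteus)).
That clade contains 7 terminal taxa: Alnus_australis, Culex_elegans, Gallus_robustus, Hylobates_giganteus, Picea_sapiens, Rattus_domesticus, Salamandra_giganteus.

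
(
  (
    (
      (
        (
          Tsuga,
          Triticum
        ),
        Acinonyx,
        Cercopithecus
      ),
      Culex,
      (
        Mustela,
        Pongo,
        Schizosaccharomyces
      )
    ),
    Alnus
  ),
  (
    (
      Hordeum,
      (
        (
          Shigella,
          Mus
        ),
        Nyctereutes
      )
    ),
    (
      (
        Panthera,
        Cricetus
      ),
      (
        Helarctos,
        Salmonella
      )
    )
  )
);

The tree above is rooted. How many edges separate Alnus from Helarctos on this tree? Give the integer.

6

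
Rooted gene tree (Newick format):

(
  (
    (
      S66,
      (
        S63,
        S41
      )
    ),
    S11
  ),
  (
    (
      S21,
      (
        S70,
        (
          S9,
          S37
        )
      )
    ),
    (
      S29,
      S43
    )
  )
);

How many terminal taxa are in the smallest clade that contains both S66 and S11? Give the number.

4

The MRCA of S66 and S11 is the node subtending ((S66,(S63,S41)),S11).
That clade contains 4 terminal taxa: S11, S41, S63, S66.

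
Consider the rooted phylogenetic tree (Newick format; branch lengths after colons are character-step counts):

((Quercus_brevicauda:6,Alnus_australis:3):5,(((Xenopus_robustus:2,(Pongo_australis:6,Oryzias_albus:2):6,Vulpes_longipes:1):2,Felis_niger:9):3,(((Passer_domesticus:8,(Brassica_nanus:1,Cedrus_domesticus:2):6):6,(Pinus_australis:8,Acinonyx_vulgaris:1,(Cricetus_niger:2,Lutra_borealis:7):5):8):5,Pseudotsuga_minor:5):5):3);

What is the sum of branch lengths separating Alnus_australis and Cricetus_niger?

36

The path runs Alnus_australis → … → MRCA → … → Cricetus_niger; the MRCA is the root of the tree.
Branch lengths along that path: 3 + 5 + 3 + 5 + 5 + 8 + 5 + 2 = 36.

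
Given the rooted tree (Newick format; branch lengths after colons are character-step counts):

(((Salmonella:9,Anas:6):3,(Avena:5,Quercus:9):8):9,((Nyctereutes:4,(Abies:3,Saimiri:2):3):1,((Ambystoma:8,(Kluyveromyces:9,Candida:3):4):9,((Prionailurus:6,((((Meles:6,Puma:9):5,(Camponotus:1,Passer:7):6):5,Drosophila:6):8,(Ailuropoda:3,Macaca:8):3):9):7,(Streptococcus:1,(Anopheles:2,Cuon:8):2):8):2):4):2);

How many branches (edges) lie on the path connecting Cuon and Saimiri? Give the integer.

The MRCA of Cuon and Saimiri is the node subtending ((Nyctereutes,(Abies,Saimiri)),((Ambystoma,(Kluyveromyces,Candida)),((Prionailurus,((((Meles,Puma),(Camponotus,Passer)),Drosophila),(Ailuropoda,Macaca))),(Streptococcus,(Anopheles,Cuon))))).
From Cuon up to that node: 5 branches. From Saimiri up to the same node: 3 branches. Total: 5 + 3 = 8.

8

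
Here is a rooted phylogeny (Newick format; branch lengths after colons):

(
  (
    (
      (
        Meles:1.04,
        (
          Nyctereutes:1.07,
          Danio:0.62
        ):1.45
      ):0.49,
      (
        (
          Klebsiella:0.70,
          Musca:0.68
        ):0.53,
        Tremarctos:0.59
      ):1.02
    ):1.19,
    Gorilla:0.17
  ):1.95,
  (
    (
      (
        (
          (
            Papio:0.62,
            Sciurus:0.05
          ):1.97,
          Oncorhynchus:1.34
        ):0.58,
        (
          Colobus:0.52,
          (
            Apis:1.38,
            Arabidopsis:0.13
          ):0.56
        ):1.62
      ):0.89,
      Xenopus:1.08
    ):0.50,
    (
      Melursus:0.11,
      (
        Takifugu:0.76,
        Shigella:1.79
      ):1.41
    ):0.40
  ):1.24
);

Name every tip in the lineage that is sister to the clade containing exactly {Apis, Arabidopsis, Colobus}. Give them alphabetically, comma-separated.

The clade containing exactly {Apis, Arabidopsis, Colobus} attaches to the tree at the node subtending (((Papio,Sciurus),Oncorhynchus),(Colobus,(Apis,Arabidopsis))).
The other lineage descending from that same node — the sister group — is ((Papio,Sciurus),Oncorhynchus); its 3 tips in alphabetical order are the answer.

Oncorhynchus, Papio, Sciurus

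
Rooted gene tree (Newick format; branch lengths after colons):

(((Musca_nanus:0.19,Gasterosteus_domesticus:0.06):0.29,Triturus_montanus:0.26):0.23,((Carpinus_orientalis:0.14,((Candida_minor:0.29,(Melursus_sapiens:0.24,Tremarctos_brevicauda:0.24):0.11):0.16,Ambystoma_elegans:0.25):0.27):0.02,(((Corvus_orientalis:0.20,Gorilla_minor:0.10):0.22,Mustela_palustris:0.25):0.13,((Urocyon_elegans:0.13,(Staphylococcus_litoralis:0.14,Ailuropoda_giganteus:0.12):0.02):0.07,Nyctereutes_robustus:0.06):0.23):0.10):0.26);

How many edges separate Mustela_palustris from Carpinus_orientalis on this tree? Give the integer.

The MRCA of Mustela_palustris and Carpinus_orientalis is the node subtending ((Carpinus_orientalis,((Candida_minor,(Melursus_sapiens,Tremarctos_brevicauda)),Ambystoma_elegans)),(((Corvus_orientalis,Gorilla_minor),Mustela_palustris),((Urocyon_elegans,(Staphylococcus_litoralis,Ailuropoda_giganteus)),Nyctereutes_robustus))).
From Mustela_palustris up to that node: 3 branches. From Carpinus_orientalis up to the same node: 2 branches. Total: 3 + 2 = 5.

5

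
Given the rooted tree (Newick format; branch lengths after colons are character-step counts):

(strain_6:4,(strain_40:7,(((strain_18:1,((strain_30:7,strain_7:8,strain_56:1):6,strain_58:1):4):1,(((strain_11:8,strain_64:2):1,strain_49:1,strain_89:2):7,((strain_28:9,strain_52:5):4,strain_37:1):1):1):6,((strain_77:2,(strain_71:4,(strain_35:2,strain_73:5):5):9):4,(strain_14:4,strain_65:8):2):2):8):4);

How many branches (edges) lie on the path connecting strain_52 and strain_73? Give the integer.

The MRCA of strain_52 and strain_73 is the node subtending (((strain_18,((strain_30,strain_7,strain_56),strain_58)),(((strain_11,strain_64),strain_49,strain_89),((strain_28,strain_52),strain_37))),((strain_77,(strain_71,(strain_35,strain_73))),(strain_14,strain_65))).
From strain_52 up to that node: 5 branches. From strain_73 up to the same node: 5 branches. Total: 5 + 5 = 10.

10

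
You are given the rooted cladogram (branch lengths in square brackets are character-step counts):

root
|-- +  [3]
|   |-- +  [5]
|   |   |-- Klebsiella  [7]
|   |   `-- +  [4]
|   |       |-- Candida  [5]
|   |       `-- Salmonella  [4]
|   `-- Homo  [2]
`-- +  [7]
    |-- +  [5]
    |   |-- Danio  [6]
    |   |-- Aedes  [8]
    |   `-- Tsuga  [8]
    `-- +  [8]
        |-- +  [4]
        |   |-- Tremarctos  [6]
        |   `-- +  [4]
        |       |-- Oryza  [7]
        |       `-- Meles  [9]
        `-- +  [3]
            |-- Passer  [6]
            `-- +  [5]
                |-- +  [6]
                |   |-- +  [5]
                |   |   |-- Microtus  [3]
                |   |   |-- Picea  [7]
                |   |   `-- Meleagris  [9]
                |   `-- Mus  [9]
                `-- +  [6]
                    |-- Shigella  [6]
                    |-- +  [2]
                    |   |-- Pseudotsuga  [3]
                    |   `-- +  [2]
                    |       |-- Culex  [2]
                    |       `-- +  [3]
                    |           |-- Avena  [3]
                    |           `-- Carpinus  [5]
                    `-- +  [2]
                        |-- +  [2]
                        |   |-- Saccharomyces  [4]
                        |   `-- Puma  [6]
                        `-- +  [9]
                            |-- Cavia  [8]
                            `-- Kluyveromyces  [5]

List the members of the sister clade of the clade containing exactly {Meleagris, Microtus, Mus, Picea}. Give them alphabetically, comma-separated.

The clade containing exactly {Meleagris, Microtus, Mus, Picea} attaches to the tree at the node subtending (((Microtus,Picea,Meleagris),Mus),(Shigella,(Pseudotsuga,(Culex,(Avena,Carpinus))),((Saccharomyces,Puma),(Cavia,Kluyveromyces)))).
The other lineage descending from that same node — the sister group — is (Shigella,(Pseudotsuga,(Culex,(Avena,Carpinus))),((Saccharomyces,Puma),(Cavia,Kluyveromyces))); its 9 tips in alphabetical order are the answer.

Avena, Carpinus, Cavia, Culex, Kluyveromyces, Pseudotsuga, Puma, Saccharomyces, Shigella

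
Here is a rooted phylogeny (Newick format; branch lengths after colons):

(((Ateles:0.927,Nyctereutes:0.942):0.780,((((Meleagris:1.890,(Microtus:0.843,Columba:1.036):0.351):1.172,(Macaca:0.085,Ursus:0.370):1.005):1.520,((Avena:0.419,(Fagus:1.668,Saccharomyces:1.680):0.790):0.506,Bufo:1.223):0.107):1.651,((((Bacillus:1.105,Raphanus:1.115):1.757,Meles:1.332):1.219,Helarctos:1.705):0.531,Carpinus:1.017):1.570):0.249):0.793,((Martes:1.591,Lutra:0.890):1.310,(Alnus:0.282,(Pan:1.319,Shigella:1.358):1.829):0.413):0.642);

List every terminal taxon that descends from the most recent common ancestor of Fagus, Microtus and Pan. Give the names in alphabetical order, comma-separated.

Tracing Fagus: it sits inside (Fagus,Saccharomyces).
Tracing Microtus: it sits inside (Microtus,Columba).
Tracing Pan: it sits inside (Pan,Shigella).
The smallest clade enclosing all 3 is the whole tree (their MRCA is the root), so the answer is all 21 tips in alphabetical order.

Alnus, Ateles, Avena, Bacillus, Bufo, Carpinus, Columba, Fagus, Helarctos, Lutra, Macaca, Martes, Meleagris, Meles, Microtus, Nyctereutes, Pan, Raphanus, Saccharomyces, Shigella, Ursus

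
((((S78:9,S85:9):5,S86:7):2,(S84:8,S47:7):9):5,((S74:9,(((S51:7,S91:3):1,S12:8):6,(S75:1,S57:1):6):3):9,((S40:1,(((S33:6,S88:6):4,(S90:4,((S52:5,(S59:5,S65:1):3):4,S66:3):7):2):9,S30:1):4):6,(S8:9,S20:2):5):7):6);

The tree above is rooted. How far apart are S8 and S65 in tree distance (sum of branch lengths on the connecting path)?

The path runs S8 → … → MRCA → … → S65; the MRCA is the node subtending ((S40,(((S33,S88),(S90,((S52,(S59,S65)),S66))),S30)),(S8,S20)).
Branch lengths along that path: 9 + 5 + 6 + 4 + 9 + 2 + 7 + 4 + 3 + 1 = 50.

50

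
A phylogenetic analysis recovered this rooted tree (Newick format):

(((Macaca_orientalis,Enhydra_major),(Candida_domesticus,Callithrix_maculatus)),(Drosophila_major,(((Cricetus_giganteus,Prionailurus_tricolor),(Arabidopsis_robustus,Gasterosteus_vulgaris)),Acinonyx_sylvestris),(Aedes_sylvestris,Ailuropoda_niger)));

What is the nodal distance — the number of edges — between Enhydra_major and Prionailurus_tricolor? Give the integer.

The MRCA of Enhydra_major and Prionailurus_tricolor is the root of the tree.
From Enhydra_major up to that node: 3 branches. From Prionailurus_tricolor up to the same node: 5 branches. Total: 3 + 5 = 8.

8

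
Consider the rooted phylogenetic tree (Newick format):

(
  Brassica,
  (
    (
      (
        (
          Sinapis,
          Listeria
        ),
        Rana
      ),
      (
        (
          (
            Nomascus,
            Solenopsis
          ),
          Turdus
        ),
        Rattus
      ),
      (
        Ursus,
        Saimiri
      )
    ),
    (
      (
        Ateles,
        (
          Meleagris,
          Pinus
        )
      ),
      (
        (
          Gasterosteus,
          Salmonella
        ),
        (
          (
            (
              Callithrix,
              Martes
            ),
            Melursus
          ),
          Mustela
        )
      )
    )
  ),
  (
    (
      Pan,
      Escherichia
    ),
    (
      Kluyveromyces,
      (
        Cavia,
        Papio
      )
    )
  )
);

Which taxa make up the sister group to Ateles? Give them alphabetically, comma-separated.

Meleagris, Pinus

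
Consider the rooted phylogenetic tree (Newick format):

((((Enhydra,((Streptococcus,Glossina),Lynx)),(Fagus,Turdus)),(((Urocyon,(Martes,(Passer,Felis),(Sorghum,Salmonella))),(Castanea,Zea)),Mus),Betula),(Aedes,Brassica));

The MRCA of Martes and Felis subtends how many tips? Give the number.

The MRCA of Martes and Felis is the node subtending (Martes,(Passer,Felis),(Sorghum,Salmonella)).
That clade contains 5 terminal taxa: Felis, Martes, Passer, Salmonella, Sorghum.

5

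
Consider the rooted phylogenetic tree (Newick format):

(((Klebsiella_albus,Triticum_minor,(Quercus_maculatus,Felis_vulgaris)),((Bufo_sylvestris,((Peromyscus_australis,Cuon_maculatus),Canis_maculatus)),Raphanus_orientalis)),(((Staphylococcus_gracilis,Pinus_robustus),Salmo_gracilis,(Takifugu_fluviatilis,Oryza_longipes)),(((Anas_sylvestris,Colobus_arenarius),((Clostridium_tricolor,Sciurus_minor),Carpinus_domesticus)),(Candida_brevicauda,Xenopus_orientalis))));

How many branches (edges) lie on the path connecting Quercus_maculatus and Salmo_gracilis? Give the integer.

The MRCA of Quercus_maculatus and Salmo_gracilis is the root of the tree.
From Quercus_maculatus up to that node: 4 branches. From Salmo_gracilis up to the same node: 3 branches. Total: 4 + 3 = 7.

7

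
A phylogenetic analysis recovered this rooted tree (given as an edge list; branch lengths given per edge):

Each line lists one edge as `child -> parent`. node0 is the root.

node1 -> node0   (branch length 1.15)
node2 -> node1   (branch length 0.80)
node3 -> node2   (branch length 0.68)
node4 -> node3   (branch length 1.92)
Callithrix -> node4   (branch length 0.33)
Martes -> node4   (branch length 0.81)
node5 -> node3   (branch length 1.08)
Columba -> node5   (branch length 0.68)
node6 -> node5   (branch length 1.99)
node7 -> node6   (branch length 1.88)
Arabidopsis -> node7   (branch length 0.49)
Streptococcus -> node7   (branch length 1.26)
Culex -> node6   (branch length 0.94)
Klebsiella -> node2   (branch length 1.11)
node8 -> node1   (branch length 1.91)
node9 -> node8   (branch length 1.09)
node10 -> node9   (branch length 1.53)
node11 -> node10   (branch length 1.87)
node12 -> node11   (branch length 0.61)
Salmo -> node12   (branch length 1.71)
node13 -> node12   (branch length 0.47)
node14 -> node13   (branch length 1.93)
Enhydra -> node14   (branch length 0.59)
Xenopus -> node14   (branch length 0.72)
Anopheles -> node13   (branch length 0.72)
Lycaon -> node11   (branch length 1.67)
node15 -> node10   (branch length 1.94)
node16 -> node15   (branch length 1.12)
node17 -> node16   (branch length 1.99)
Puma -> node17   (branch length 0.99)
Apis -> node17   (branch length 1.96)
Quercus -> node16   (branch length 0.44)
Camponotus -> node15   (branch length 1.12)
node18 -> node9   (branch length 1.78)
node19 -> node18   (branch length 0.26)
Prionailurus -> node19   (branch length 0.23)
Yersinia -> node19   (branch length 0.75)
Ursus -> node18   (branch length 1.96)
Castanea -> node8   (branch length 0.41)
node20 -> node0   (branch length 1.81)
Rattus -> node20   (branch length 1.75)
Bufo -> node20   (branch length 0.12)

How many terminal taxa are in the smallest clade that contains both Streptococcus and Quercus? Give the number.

The MRCA of Streptococcus and Quercus is the node subtending ((((Callithrix,Martes),(Columba,((Arabidopsis,Streptococcus),Culex))),Klebsiella),(((((Salmo,((Enhydra,Xenopus),Anopheles)),Lycaon),(((Puma,Apis),Quercus),Camponotus)),((Prionailurus,Yersinia),Ursus)),Castanea)).
That clade contains 20 terminal taxa: Anopheles, Apis, Arabidopsis, Callithrix, Camponotus, Castanea, Columba, Culex, Enhydra, Klebsiella, Lycaon, Martes, Prionailurus, Puma, Quercus, Salmo, Streptococcus, Ursus, Xenopus, Yersinia.

20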